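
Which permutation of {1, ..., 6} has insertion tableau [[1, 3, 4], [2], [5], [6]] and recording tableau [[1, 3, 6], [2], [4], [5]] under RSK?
Reverse the RSK construction: for i from n down to 1, find the cell of Q containing i, remove the entry at that cell from P, and reverse-bump it up through P; the value ejected from row 1 is w(i).

Step i=6: Q has 6 at row 1, column 3; remove that cell from P, ejecting 4. So w(6) = 4. P is now [[1, 3], [2], [5], [6]].
Step i=5: Q has 5 at row 4, column 1; remove 6 from row 4 of P and reverse-bump: 6 enters row 3 and ejects 5; 5 enters row 2 and ejects 2; 2 enters row 1 and ejects 1. So w(5) = 1. P is now [[2, 3], [5], [6]].
Step i=4: Q has 4 at row 3, column 1; remove 6 from row 3 of P and reverse-bump: 6 enters row 2 and ejects 5; 5 enters row 1 and ejects 3. So w(4) = 3. P is now [[2, 5], [6]].
Step i=3: Q has 3 at row 1, column 2; remove that cell from P, ejecting 5. So w(3) = 5. P is now [[2], [6]].
Step i=2: Q has 2 at row 2, column 1; remove 6 from row 2 of P and reverse-bump: 6 enters row 1 and ejects 2. So w(2) = 2. P is now [[6]].
Step i=1: Q has 1 at row 1, column 1; remove that cell from P, ejecting 6. So w(1) = 6. P is now [].

So w = 6 2 5 3 1 4.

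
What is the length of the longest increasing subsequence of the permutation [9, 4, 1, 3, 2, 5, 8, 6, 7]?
5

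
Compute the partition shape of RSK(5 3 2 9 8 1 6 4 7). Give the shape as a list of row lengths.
RSK row insertion gives P = [[1, 4, 7], [2, 6], [3, 8], [5, 9]], which has shape [3, 2, 2, 2].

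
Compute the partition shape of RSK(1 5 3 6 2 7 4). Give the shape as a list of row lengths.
Row-insert each entry into an empty tableau.

After inserting 1: P = [[1]].
After inserting 5: P = [[1, 5]].
After inserting 3: P = [[1, 3], [5]].
After inserting 6: P = [[1, 3, 6], [5]].
After inserting 2: P = [[1, 2, 6], [3], [5]].
After inserting 7: P = [[1, 2, 6, 7], [3], [5]].
After inserting 4: P = [[1, 2, 4, 7], [3, 6], [5]].

The final insertion tableau P = [[1, 2, 4, 7], [3, 6], [5]] has shape [4, 2, 1].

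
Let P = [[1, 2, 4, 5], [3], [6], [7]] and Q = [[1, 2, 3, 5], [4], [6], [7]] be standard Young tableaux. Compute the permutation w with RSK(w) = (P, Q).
Reverse the RSK construction: for i from n down to 1, find the cell of Q containing i, remove the entry at that cell from P, and reverse-bump it up through P; the value ejected from row 1 is w(i).

Step i=7: Q has 7 at row 4, column 1; remove 7 from row 4 of P and reverse-bump: 7 enters row 3 and ejects 6; 6 enters row 2 and ejects 3; 3 enters row 1 and ejects 2. So w(7) = 2. P is now [[1, 3, 4, 5], [6], [7]].
Step i=6: Q has 6 at row 3, column 1; remove 7 from row 3 of P and reverse-bump: 7 enters row 2 and ejects 6; 6 enters row 1 and ejects 5. So w(6) = 5. P is now [[1, 3, 4, 6], [7]].
Step i=5: Q has 5 at row 1, column 4; remove that cell from P, ejecting 6. So w(5) = 6. P is now [[1, 3, 4], [7]].
Step i=4: Q has 4 at row 2, column 1; remove 7 from row 2 of P and reverse-bump: 7 enters row 1 and ejects 4. So w(4) = 4. P is now [[1, 3, 7]].
Step i=3: Q has 3 at row 1, column 3; remove that cell from P, ejecting 7. So w(3) = 7. P is now [[1, 3]].
Step i=2: Q has 2 at row 1, column 2; remove that cell from P, ejecting 3. So w(2) = 3. P is now [[1]].
Step i=1: Q has 1 at row 1, column 1; remove that cell from P, ejecting 1. So w(1) = 1. P is now [].

So w = 1 3 7 4 6 5 2.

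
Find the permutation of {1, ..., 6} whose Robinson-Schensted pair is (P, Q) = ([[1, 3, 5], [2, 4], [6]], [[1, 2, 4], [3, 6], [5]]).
Reverse the RSK construction: for i from n down to 1, find the cell of Q containing i, remove the entry at that cell from P, and reverse-bump it up through P; the value ejected from row 1 is w(i).

Step i=6: Q has 6 at row 2, column 2; remove 4 from row 2 of P and reverse-bump: 4 enters row 1 and ejects 3. So w(6) = 3. P is now [[1, 4, 5], [2], [6]].
Step i=5: Q has 5 at row 3, column 1; remove 6 from row 3 of P and reverse-bump: 6 enters row 2 and ejects 2; 2 enters row 1 and ejects 1. So w(5) = 1. P is now [[2, 4, 5], [6]].
Step i=4: Q has 4 at row 1, column 3; remove that cell from P, ejecting 5. So w(4) = 5. P is now [[2, 4], [6]].
Step i=3: Q has 3 at row 2, column 1; remove 6 from row 2 of P and reverse-bump: 6 enters row 1 and ejects 4. So w(3) = 4. P is now [[2, 6]].
Step i=2: Q has 2 at row 1, column 2; remove that cell from P, ejecting 6. So w(2) = 6. P is now [[2]].
Step i=1: Q has 1 at row 1, column 1; remove that cell from P, ejecting 2. So w(1) = 2. P is now [].

So w = 2 6 4 5 1 3.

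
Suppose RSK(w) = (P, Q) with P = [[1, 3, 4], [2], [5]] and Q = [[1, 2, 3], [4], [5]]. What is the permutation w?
Reverse the RSK construction: for i from n down to 1, find the cell of Q containing i, remove the entry at that cell from P, and reverse-bump it up through P; the value ejected from row 1 is w(i).

Step i=5: Q has 5 at row 3, column 1; remove 5 from row 3 of P and reverse-bump: 5 enters row 2 and ejects 2; 2 enters row 1 and ejects 1. So w(5) = 1. P is now [[2, 3, 4], [5]].
Step i=4: Q has 4 at row 2, column 1; remove 5 from row 2 of P and reverse-bump: 5 enters row 1 and ejects 4. So w(4) = 4. P is now [[2, 3, 5]].
Step i=3: Q has 3 at row 1, column 3; remove that cell from P, ejecting 5. So w(3) = 5. P is now [[2, 3]].
Step i=2: Q has 2 at row 1, column 2; remove that cell from P, ejecting 3. So w(2) = 3. P is now [[2]].
Step i=1: Q has 1 at row 1, column 1; remove that cell from P, ejecting 2. So w(1) = 2. P is now [].

So w = 2 3 5 4 1.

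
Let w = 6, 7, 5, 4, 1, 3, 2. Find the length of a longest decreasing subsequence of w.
5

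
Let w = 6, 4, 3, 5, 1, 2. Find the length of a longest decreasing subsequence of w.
4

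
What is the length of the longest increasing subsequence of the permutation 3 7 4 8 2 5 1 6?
4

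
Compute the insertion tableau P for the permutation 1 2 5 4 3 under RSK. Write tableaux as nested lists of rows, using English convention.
Insert 1: appended to row 1. P = [[1]].
Insert 2: appended to row 1. P = [[1, 2]].
Insert 5: appended to row 1. P = [[1, 2, 5]].
Insert 4: 4 bumps 5 from row 1; 5 starts row 2. P = [[1, 2, 4], [5]].
Insert 3: 3 bumps 4 from row 1; 4 bumps 5 from row 2; 5 starts row 3. P = [[1, 2, 3], [4], [5]].

So P = [[1, 2, 3], [4], [5]].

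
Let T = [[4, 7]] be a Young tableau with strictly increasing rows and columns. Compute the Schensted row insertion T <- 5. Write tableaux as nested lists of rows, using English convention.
In row 1, 5 replaces 7 (the leftmost entry greater than 5); 7 is bumped to row 2. 7 starts a new row 2. The new tableau is [[4, 5], [7]].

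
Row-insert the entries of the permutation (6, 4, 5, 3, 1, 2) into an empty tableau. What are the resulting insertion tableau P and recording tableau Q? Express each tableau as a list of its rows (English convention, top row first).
Insert each entry of the permutation into P by Schensted row insertion, recording in Q the position of each new cell.

Insert 6: appended to row 1. P = [[6]].
Insert 4: 4 bumps 6 from row 1; 6 starts row 2. P = [[4], [6]].
Insert 5: appended to row 1. P = [[4, 5], [6]].
Insert 3: 3 bumps 4 from row 1; 4 bumps 6 from row 2; 6 starts row 3. P = [[3, 5], [4], [6]].
Insert 1: 1 bumps 3 from row 1; 3 bumps 4 from row 2; 4 bumps 6 from row 3; 6 starts row 4. P = [[1, 5], [3], [4], [6]].
Insert 2: 2 bumps 5 from row 1; 5 appends to row 2. P = [[1, 2], [3, 5], [4], [6]].

So P = [[1, 2], [3, 5], [4], [6]], Q = [[1, 3], [2, 6], [4], [5]].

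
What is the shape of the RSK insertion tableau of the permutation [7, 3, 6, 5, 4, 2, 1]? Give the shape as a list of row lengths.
[2, 1, 1, 1, 1, 1]

Row-insert each entry into an empty tableau.

After inserting 7: P = [[7]].
After inserting 3: P = [[3], [7]].
After inserting 6: P = [[3, 6], [7]].
After inserting 5: P = [[3, 5], [6], [7]].
After inserting 4: P = [[3, 4], [5], [6], [7]].
After inserting 2: P = [[2, 4], [3], [5], [6], [7]].
After inserting 1: P = [[1, 4], [2], [3], [5], [6], [7]].

The final insertion tableau P = [[1, 4], [2], [3], [5], [6], [7]] has shape [2, 1, 1, 1, 1, 1].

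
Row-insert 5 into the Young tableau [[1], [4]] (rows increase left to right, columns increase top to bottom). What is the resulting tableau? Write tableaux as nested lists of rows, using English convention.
[[1, 5], [4]]

5 is larger than every entry of row 1, so it is appended to row 1. The new tableau is [[1, 5], [4]].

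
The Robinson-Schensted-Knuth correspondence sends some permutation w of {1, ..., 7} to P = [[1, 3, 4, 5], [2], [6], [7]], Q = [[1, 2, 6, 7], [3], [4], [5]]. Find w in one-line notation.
2 7 6 3 1 4 5

Reverse RSK: for i = n, n-1, ..., 1, locate i in Q, remove the corresponding corner cell from P, and reverse-bump its entry up through P; the value ejected from row 1 is w(i).

So w = 2 7 6 3 1 4 5.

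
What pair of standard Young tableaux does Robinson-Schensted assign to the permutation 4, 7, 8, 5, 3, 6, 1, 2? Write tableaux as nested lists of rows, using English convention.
P = [[1, 2, 6], [3, 5], [4, 8], [7]], Q = [[1, 2, 3], [4, 6], [5, 8], [7]]

Insert each entry of the permutation into P by Schensted row insertion, recording in Q the position of each new cell.

After inserting 4: P = [[4]].
After inserting 7: P = [[4, 7]].
After inserting 8: P = [[4, 7, 8]].
After inserting 5: P = [[4, 5, 8], [7]].
After inserting 3: P = [[3, 5, 8], [4], [7]].
After inserting 6: P = [[3, 5, 6], [4, 8], [7]].
After inserting 1: P = [[1, 5, 6], [3, 8], [4], [7]].
After inserting 2: P = [[1, 2, 6], [3, 5], [4, 8], [7]].

So P = [[1, 2, 6], [3, 5], [4, 8], [7]], Q = [[1, 2, 3], [4, 6], [5, 8], [7]].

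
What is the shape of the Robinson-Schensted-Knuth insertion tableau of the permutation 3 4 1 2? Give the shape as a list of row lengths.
[2, 2]

RSK row insertion gives P = [[1, 2], [3, 4]], which has shape [2, 2].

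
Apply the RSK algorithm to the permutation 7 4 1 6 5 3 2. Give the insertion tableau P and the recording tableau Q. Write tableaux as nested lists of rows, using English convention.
Insert each entry of the permutation into P by Schensted row insertion, recording in Q the position of each new cell.

After inserting 7: P = [[7]].
After inserting 4: P = [[4], [7]].
After inserting 1: P = [[1], [4], [7]].
After inserting 6: P = [[1, 6], [4], [7]].
After inserting 5: P = [[1, 5], [4, 6], [7]].
After inserting 3: P = [[1, 3], [4, 5], [6], [7]].
After inserting 2: P = [[1, 2], [3, 5], [4], [6], [7]].

So P = [[1, 2], [3, 5], [4], [6], [7]], Q = [[1, 4], [2, 5], [3], [6], [7]].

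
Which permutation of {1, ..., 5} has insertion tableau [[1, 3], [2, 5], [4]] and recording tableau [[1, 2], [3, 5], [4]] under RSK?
Reverse the RSK construction: for i from n down to 1, find the cell of Q containing i, remove the entry at that cell from P, and reverse-bump it up through P; the value ejected from row 1 is w(i).

Step i=5: Q has 5 at row 2, column 2; remove 5 from row 2 of P and reverse-bump: 5 enters row 1 and ejects 3. So w(5) = 3. P is now [[1, 5], [2], [4]].
Step i=4: Q has 4 at row 3, column 1; remove 4 from row 3 of P and reverse-bump: 4 enters row 2 and ejects 2; 2 enters row 1 and ejects 1. So w(4) = 1. P is now [[2, 5], [4]].
Step i=3: Q has 3 at row 2, column 1; remove 4 from row 2 of P and reverse-bump: 4 enters row 1 and ejects 2. So w(3) = 2. P is now [[4, 5]].
Step i=2: Q has 2 at row 1, column 2; remove that cell from P, ejecting 5. So w(2) = 5. P is now [[4]].
Step i=1: Q has 1 at row 1, column 1; remove that cell from P, ejecting 4. So w(1) = 4. P is now [].

So w = 4 5 2 1 3.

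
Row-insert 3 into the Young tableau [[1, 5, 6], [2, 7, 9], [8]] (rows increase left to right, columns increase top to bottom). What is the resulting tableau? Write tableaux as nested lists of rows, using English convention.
In row 1, 3 replaces 5 (the leftmost entry greater than 3); 5 is bumped to row 2. In row 2, 5 replaces 7 (the leftmost entry greater than 5); 7 is bumped to row 3. In row 3, 7 replaces 8 (the leftmost entry greater than 7); 8 is bumped to row 4. 8 starts a new row 4. The new tableau is [[1, 3, 6], [2, 5, 9], [7], [8]].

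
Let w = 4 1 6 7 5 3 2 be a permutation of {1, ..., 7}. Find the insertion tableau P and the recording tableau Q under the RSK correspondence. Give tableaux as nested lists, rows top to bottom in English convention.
Insert each entry of the permutation into P by Schensted row insertion, recording in Q the position of each new cell.

Insert 4: appended to row 1. P = [[4]], Q = [[1]].
Insert 1: 1 bumps 4 from row 1; 4 starts row 2. P = [[1], [4]], Q = [[1], [2]].
Insert 6: appended to row 1. P = [[1, 6], [4]], Q = [[1, 3], [2]].
Insert 7: appended to row 1. P = [[1, 6, 7], [4]], Q = [[1, 3, 4], [2]].
Insert 5: 5 bumps 6 from row 1; 6 appends to row 2. P = [[1, 5, 7], [4, 6]], Q = [[1, 3, 4], [2, 5]].
Insert 3: 3 bumps 5 from row 1; 5 bumps 6 from row 2; 6 starts row 3. P = [[1, 3, 7], [4, 5], [6]], Q = [[1, 3, 4], [2, 5], [6]].
Insert 2: 2 bumps 3 from row 1; 3 bumps 4 from row 2; 4 bumps 6 from row 3; 6 starts row 4. P = [[1, 2, 7], [3, 5], [4], [6]], Q = [[1, 3, 4], [2, 5], [6], [7]].

So P = [[1, 2, 7], [3, 5], [4], [6]], Q = [[1, 3, 4], [2, 5], [6], [7]].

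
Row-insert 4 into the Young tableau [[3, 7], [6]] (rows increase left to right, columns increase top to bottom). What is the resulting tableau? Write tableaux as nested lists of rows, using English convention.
In row 1, 4 replaces 7 (the leftmost entry greater than 4); 7 is bumped to row 2. 7 is appended to row 2. The new tableau is [[3, 4], [6, 7]].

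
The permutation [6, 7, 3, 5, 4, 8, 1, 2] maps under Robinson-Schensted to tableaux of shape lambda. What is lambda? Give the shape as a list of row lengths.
Row-insert each entry into an empty tableau.

After inserting 6: P = [[6]].
After inserting 7: P = [[6, 7]].
After inserting 3: P = [[3, 7], [6]].
After inserting 5: P = [[3, 5], [6, 7]].
After inserting 4: P = [[3, 4], [5, 7], [6]].
After inserting 8: P = [[3, 4, 8], [5, 7], [6]].
After inserting 1: P = [[1, 4, 8], [3, 7], [5], [6]].
After inserting 2: P = [[1, 2, 8], [3, 4], [5, 7], [6]].

The final insertion tableau P = [[1, 2, 8], [3, 4], [5, 7], [6]] has shape [3, 2, 2, 1].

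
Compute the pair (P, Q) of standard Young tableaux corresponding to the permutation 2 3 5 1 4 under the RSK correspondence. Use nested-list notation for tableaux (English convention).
P = [[1, 3, 4], [2, 5]], Q = [[1, 2, 3], [4, 5]]

Insert each entry of the permutation into P by Schensted row insertion, recording in Q the position of each new cell.

Insert 2: appended to row 1. P = [[2]].
Insert 3: appended to row 1. P = [[2, 3]].
Insert 5: appended to row 1. P = [[2, 3, 5]].
Insert 1: 1 bumps 2 from row 1; 2 starts row 2. P = [[1, 3, 5], [2]].
Insert 4: 4 bumps 5 from row 1; 5 appends to row 2. P = [[1, 3, 4], [2, 5]].

So P = [[1, 3, 4], [2, 5]], Q = [[1, 2, 3], [4, 5]].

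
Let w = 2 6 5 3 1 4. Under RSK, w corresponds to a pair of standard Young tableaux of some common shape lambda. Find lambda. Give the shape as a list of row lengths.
[3, 1, 1, 1]

Row-insert each entry into an empty tableau.

After inserting 2: P = [[2]].
After inserting 6: P = [[2, 6]].
After inserting 5: P = [[2, 5], [6]].
After inserting 3: P = [[2, 3], [5], [6]].
After inserting 1: P = [[1, 3], [2], [5], [6]].
After inserting 4: P = [[1, 3, 4], [2], [5], [6]].

The final insertion tableau P = [[1, 3, 4], [2], [5], [6]] has shape [3, 1, 1, 1].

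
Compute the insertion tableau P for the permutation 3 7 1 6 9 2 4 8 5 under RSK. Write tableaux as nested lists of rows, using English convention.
P = [[1, 2, 4, 5], [3, 6, 8], [7, 9]]

Insert 3: appended to row 1. P = [[3]].
Insert 7: appended to row 1. P = [[3, 7]].
Insert 1: 1 bumps 3 from row 1; 3 starts row 2. P = [[1, 7], [3]].
Insert 6: 6 bumps 7 from row 1; 7 appends to row 2. P = [[1, 6], [3, 7]].
Insert 9: appended to row 1. P = [[1, 6, 9], [3, 7]].
Insert 2: 2 bumps 6 from row 1; 6 bumps 7 from row 2; 7 starts row 3. P = [[1, 2, 9], [3, 6], [7]].
Insert 4: 4 bumps 9 from row 1; 9 appends to row 2. P = [[1, 2, 4], [3, 6, 9], [7]].
Insert 8: appended to row 1. P = [[1, 2, 4, 8], [3, 6, 9], [7]].
Insert 5: 5 bumps 8 from row 1; 8 bumps 9 from row 2; 9 appends to row 3. P = [[1, 2, 4, 5], [3, 6, 8], [7, 9]].

So P = [[1, 2, 4, 5], [3, 6, 8], [7, 9]].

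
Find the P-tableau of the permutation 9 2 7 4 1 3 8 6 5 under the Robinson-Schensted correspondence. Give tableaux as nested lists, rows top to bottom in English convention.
Insert 9: appended to row 1. P = [[9]].
Insert 2: 2 bumps 9 from row 1; 9 starts row 2. P = [[2], [9]].
Insert 7: appended to row 1. P = [[2, 7], [9]].
Insert 4: 4 bumps 7 from row 1; 7 bumps 9 from row 2; 9 starts row 3. P = [[2, 4], [7], [9]].
Insert 1: 1 bumps 2 from row 1; 2 bumps 7 from row 2; 7 bumps 9 from row 3; 9 starts row 4. P = [[1, 4], [2], [7], [9]].
Insert 3: 3 bumps 4 from row 1; 4 appends to row 2. P = [[1, 3], [2, 4], [7], [9]].
Insert 8: appended to row 1. P = [[1, 3, 8], [2, 4], [7], [9]].
Insert 6: 6 bumps 8 from row 1; 8 appends to row 2. P = [[1, 3, 6], [2, 4, 8], [7], [9]].
Insert 5: 5 bumps 6 from row 1; 6 bumps 8 from row 2; 8 appends to row 3. P = [[1, 3, 5], [2, 4, 6], [7, 8], [9]].

So P = [[1, 3, 5], [2, 4, 6], [7, 8], [9]].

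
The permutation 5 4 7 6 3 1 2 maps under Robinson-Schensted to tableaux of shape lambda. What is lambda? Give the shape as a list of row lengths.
Row-insert each entry into an empty tableau.

After inserting 5: P = [[5]].
After inserting 4: P = [[4], [5]].
After inserting 7: P = [[4, 7], [5]].
After inserting 6: P = [[4, 6], [5, 7]].
After inserting 3: P = [[3, 6], [4, 7], [5]].
After inserting 1: P = [[1, 6], [3, 7], [4], [5]].
After inserting 2: P = [[1, 2], [3, 6], [4, 7], [5]].

The final insertion tableau P = [[1, 2], [3, 6], [4, 7], [5]] has shape [2, 2, 2, 1].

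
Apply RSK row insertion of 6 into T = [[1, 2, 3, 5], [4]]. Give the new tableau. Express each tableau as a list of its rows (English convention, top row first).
[[1, 2, 3, 5, 6], [4]]

6 is larger than every entry of row 1, so it is appended to row 1. The new tableau is [[1, 2, 3, 5, 6], [4]].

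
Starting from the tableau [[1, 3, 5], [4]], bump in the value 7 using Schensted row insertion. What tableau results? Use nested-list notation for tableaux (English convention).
[[1, 3, 5, 7], [4]]

7 is larger than every entry of row 1, so it is appended to row 1. The new tableau is [[1, 3, 5, 7], [4]].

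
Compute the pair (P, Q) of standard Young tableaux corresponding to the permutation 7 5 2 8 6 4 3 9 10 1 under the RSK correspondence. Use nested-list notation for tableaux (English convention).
P = [[1, 3, 9, 10], [2, 6], [4, 8], [5], [7]], Q = [[1, 4, 8, 9], [2, 5], [3, 6], [7], [10]]

Insert each entry of the permutation into P by Schensted row insertion, recording in Q the position of each new cell.

Insert 7: appended to row 1. P = [[7]].
Insert 5: 5 bumps 7 from row 1; 7 starts row 2. P = [[5], [7]].
Insert 2: 2 bumps 5 from row 1; 5 bumps 7 from row 2; 7 starts row 3. P = [[2], [5], [7]].
Insert 8: appended to row 1. P = [[2, 8], [5], [7]].
Insert 6: 6 bumps 8 from row 1; 8 appends to row 2. P = [[2, 6], [5, 8], [7]].
Insert 4: 4 bumps 6 from row 1; 6 bumps 8 from row 2; 8 appends to row 3. P = [[2, 4], [5, 6], [7, 8]].
Insert 3: 3 bumps 4 from row 1; 4 bumps 5 from row 2; 5 bumps 7 from row 3; 7 starts row 4. P = [[2, 3], [4, 6], [5, 8], [7]].
Insert 9: appended to row 1. P = [[2, 3, 9], [4, 6], [5, 8], [7]].
Insert 10: appended to row 1. P = [[2, 3, 9, 10], [4, 6], [5, 8], [7]].
Insert 1: 1 bumps 2 from row 1; 2 bumps 4 from row 2; 4 bumps 5 from row 3; 5 bumps 7 from row 4; 7 starts row 5. P = [[1, 3, 9, 10], [2, 6], [4, 8], [5], [7]].

So P = [[1, 3, 9, 10], [2, 6], [4, 8], [5], [7]], Q = [[1, 4, 8, 9], [2, 5], [3, 6], [7], [10]].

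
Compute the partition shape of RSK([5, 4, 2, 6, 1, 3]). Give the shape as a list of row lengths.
[2, 2, 1, 1]

Row-insert each entry into an empty tableau.

After inserting 5: P = [[5]].
After inserting 4: P = [[4], [5]].
After inserting 2: P = [[2], [4], [5]].
After inserting 6: P = [[2, 6], [4], [5]].
After inserting 1: P = [[1, 6], [2], [4], [5]].
After inserting 3: P = [[1, 3], [2, 6], [4], [5]].

The final insertion tableau P = [[1, 3], [2, 6], [4], [5]] has shape [2, 2, 1, 1].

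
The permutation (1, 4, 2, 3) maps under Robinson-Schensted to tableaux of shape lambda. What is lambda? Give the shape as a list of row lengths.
Row-insert each entry into an empty tableau.

After inserting 1: P = [[1]].
After inserting 4: P = [[1, 4]].
After inserting 2: P = [[1, 2], [4]].
After inserting 3: P = [[1, 2, 3], [4]].

The final insertion tableau P = [[1, 2, 3], [4]] has shape [3, 1].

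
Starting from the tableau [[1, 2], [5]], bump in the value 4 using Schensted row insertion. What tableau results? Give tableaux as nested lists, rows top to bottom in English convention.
4 is larger than every entry of row 1, so it is appended to row 1. The new tableau is [[1, 2, 4], [5]].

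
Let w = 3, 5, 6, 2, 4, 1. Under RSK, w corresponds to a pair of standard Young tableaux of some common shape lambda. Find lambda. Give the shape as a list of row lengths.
[3, 2, 1]

Row-insert each entry into an empty tableau.

After inserting 3: P = [[3]].
After inserting 5: P = [[3, 5]].
After inserting 6: P = [[3, 5, 6]].
After inserting 2: P = [[2, 5, 6], [3]].
After inserting 4: P = [[2, 4, 6], [3, 5]].
After inserting 1: P = [[1, 4, 6], [2, 5], [3]].

The final insertion tableau P = [[1, 4, 6], [2, 5], [3]] has shape [3, 2, 1].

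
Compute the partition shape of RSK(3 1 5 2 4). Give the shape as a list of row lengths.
[3, 2]

Row-insert each entry into an empty tableau.

After inserting 3: P = [[3]].
After inserting 1: P = [[1], [3]].
After inserting 5: P = [[1, 5], [3]].
After inserting 2: P = [[1, 2], [3, 5]].
After inserting 4: P = [[1, 2, 4], [3, 5]].

The final insertion tableau P = [[1, 2, 4], [3, 5]] has shape [3, 2].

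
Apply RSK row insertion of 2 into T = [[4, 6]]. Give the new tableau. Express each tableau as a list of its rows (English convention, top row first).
[[2, 6], [4]]

In row 1, 2 replaces 4 (the leftmost entry greater than 2); 4 is bumped to row 2. 4 starts a new row 2. The new tableau is [[2, 6], [4]].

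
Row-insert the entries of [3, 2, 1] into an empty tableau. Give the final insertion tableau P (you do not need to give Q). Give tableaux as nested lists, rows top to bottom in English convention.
P = [[1], [2], [3]]

Insert 3: appended to row 1. P = [[3]].
Insert 2: 2 bumps 3 from row 1; 3 starts row 2. P = [[2], [3]].
Insert 1: 1 bumps 2 from row 1; 2 bumps 3 from row 2; 3 starts row 3. P = [[1], [2], [3]].

So P = [[1], [2], [3]].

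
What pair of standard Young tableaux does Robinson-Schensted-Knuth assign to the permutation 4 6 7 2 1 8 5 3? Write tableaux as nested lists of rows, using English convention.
P = [[1, 3, 7, 8], [2, 5], [4, 6]], Q = [[1, 2, 3, 6], [4, 7], [5, 8]]

Insert each entry of the permutation into P by Schensted row insertion, recording in Q the position of each new cell.

Insert 4: appended to row 1. P = [[4]].
Insert 6: appended to row 1. P = [[4, 6]].
Insert 7: appended to row 1. P = [[4, 6, 7]].
Insert 2: 2 bumps 4 from row 1; 4 starts row 2. P = [[2, 6, 7], [4]].
Insert 1: 1 bumps 2 from row 1; 2 bumps 4 from row 2; 4 starts row 3. P = [[1, 6, 7], [2], [4]].
Insert 8: appended to row 1. P = [[1, 6, 7, 8], [2], [4]].
Insert 5: 5 bumps 6 from row 1; 6 appends to row 2. P = [[1, 5, 7, 8], [2, 6], [4]].
Insert 3: 3 bumps 5 from row 1; 5 bumps 6 from row 2; 6 appends to row 3. P = [[1, 3, 7, 8], [2, 5], [4, 6]].

So P = [[1, 3, 7, 8], [2, 5], [4, 6]], Q = [[1, 2, 3, 6], [4, 7], [5, 8]].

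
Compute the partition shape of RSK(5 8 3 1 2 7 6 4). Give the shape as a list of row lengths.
Row-insert each entry into an empty tableau.

After inserting 5: P = [[5]].
After inserting 8: P = [[5, 8]].
After inserting 3: P = [[3, 8], [5]].
After inserting 1: P = [[1, 8], [3], [5]].
After inserting 2: P = [[1, 2], [3, 8], [5]].
After inserting 7: P = [[1, 2, 7], [3, 8], [5]].
After inserting 6: P = [[1, 2, 6], [3, 7], [5, 8]].
After inserting 4: P = [[1, 2, 4], [3, 6], [5, 7], [8]].

The final insertion tableau P = [[1, 2, 4], [3, 6], [5, 7], [8]] has shape [3, 2, 2, 1].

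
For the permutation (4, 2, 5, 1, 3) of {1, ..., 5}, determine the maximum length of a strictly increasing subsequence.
2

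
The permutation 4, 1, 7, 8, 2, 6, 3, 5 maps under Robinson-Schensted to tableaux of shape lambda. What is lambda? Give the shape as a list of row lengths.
Row-insert each entry into an empty tableau.

After inserting 4: P = [[4]].
After inserting 1: P = [[1], [4]].
After inserting 7: P = [[1, 7], [4]].
After inserting 8: P = [[1, 7, 8], [4]].
After inserting 2: P = [[1, 2, 8], [4, 7]].
After inserting 6: P = [[1, 2, 6], [4, 7, 8]].
After inserting 3: P = [[1, 2, 3], [4, 6, 8], [7]].
After inserting 5: P = [[1, 2, 3, 5], [4, 6, 8], [7]].

The final insertion tableau P = [[1, 2, 3, 5], [4, 6, 8], [7]] has shape [4, 3, 1].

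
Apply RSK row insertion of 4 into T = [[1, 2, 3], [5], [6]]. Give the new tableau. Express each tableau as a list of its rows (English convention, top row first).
4 is larger than every entry of row 1, so it is appended to row 1. The new tableau is [[1, 2, 3, 4], [5], [6]].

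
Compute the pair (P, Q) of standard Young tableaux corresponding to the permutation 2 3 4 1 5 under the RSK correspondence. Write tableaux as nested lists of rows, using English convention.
P = [[1, 3, 4, 5], [2]], Q = [[1, 2, 3, 5], [4]]

Insert each entry of the permutation into P by Schensted row insertion, recording in Q the position of each new cell.

Insert 2: appended to row 1. P = [[2]].
Insert 3: appended to row 1. P = [[2, 3]].
Insert 4: appended to row 1. P = [[2, 3, 4]].
Insert 1: 1 bumps 2 from row 1; 2 starts row 2. P = [[1, 3, 4], [2]].
Insert 5: appended to row 1. P = [[1, 3, 4, 5], [2]].

So P = [[1, 3, 4, 5], [2]], Q = [[1, 2, 3, 5], [4]].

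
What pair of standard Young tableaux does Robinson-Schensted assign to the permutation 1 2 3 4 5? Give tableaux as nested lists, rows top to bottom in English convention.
P = [[1, 2, 3, 4, 5]], Q = [[1, 2, 3, 4, 5]]

Insert each entry of the permutation into P by Schensted row insertion, recording in Q the position of each new cell.

Insert 1: appended to row 1. P = [[1]].
Insert 2: appended to row 1. P = [[1, 2]].
Insert 3: appended to row 1. P = [[1, 2, 3]].
Insert 4: appended to row 1. P = [[1, 2, 3, 4]].
Insert 5: appended to row 1. P = [[1, 2, 3, 4, 5]].

So P = [[1, 2, 3, 4, 5]], Q = [[1, 2, 3, 4, 5]].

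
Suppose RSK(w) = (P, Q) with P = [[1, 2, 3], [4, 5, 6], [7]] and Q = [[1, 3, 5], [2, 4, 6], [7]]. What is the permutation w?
Reverse RSK: for i = n, n-1, ..., 1, locate i in Q, remove the corresponding corner cell from P, and reverse-bump its entry up through P; the value ejected from row 1 is w(i).

So w = 4 1 5 2 7 6 3.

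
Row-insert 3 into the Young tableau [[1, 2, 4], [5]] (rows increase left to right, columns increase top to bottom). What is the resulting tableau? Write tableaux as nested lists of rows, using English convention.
In row 1, 3 replaces 4 (the leftmost entry greater than 3); 4 is bumped to row 2. In row 2, 4 replaces 5 (the leftmost entry greater than 4); 5 is bumped to row 3. 5 starts a new row 3. The new tableau is [[1, 2, 3], [4], [5]].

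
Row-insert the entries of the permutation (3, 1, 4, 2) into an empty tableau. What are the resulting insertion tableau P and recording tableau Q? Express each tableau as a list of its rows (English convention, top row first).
Insert each entry of the permutation into P by Schensted row insertion, recording in Q the position of each new cell.

Insert 3: appended to row 1. P = [[3]].
Insert 1: 1 bumps 3 from row 1; 3 starts row 2. P = [[1], [3]].
Insert 4: appended to row 1. P = [[1, 4], [3]].
Insert 2: 2 bumps 4 from row 1; 4 appends to row 2. P = [[1, 2], [3, 4]].

So P = [[1, 2], [3, 4]], Q = [[1, 3], [2, 4]].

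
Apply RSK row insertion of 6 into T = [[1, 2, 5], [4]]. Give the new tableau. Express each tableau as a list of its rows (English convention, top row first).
6 is larger than every entry of row 1, so it is appended to row 1. The new tableau is [[1, 2, 5, 6], [4]].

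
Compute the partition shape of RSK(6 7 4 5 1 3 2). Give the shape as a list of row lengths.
[2, 2, 2, 1]

Row-insert each entry into an empty tableau.

After inserting 6: P = [[6]].
After inserting 7: P = [[6, 7]].
After inserting 4: P = [[4, 7], [6]].
After inserting 5: P = [[4, 5], [6, 7]].
After inserting 1: P = [[1, 5], [4, 7], [6]].
After inserting 3: P = [[1, 3], [4, 5], [6, 7]].
After inserting 2: P = [[1, 2], [3, 5], [4, 7], [6]].

The final insertion tableau P = [[1, 2], [3, 5], [4, 7], [6]] has shape [2, 2, 2, 1].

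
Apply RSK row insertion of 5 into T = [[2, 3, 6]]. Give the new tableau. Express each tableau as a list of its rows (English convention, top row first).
[[2, 3, 5], [6]]

In row 1, 5 replaces 6 (the leftmost entry greater than 5); 6 is bumped to row 2. 6 starts a new row 2. The new tableau is [[2, 3, 5], [6]].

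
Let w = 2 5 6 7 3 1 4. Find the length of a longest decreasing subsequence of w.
3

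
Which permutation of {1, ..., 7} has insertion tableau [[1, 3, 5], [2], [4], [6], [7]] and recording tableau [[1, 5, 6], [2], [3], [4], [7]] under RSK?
Reverse RSK: for i = n, n-1, ..., 1, locate i in Q, remove the corresponding corner cell from P, and reverse-bump its entry up through P; the value ejected from row 1 is w(i).

So w = 7 6 4 2 3 5 1.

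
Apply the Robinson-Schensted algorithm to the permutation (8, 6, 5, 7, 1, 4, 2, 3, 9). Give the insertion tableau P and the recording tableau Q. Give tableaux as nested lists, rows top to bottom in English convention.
Insert each entry of the permutation into P by Schensted row insertion, recording in Q the position of each new cell.

Insert 8: appended to row 1. P = [[8]].
Insert 6: 6 bumps 8 from row 1; 8 starts row 2. P = [[6], [8]].
Insert 5: 5 bumps 6 from row 1; 6 bumps 8 from row 2; 8 starts row 3. P = [[5], [6], [8]].
Insert 7: appended to row 1. P = [[5, 7], [6], [8]].
Insert 1: 1 bumps 5 from row 1; 5 bumps 6 from row 2; 6 bumps 8 from row 3; 8 starts row 4. P = [[1, 7], [5], [6], [8]].
Insert 4: 4 bumps 7 from row 1; 7 appends to row 2. P = [[1, 4], [5, 7], [6], [8]].
Insert 2: 2 bumps 4 from row 1; 4 bumps 5 from row 2; 5 bumps 6 from row 3; 6 bumps 8 from row 4; 8 starts row 5. P = [[1, 2], [4, 7], [5], [6], [8]].
Insert 3: appended to row 1. P = [[1, 2, 3], [4, 7], [5], [6], [8]].
Insert 9: appended to row 1. P = [[1, 2, 3, 9], [4, 7], [5], [6], [8]].

So P = [[1, 2, 3, 9], [4, 7], [5], [6], [8]], Q = [[1, 4, 8, 9], [2, 6], [3], [5], [7]].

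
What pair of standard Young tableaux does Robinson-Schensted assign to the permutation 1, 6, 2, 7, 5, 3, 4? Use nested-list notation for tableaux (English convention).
P = [[1, 2, 3, 4], [5, 7], [6]], Q = [[1, 2, 4, 7], [3, 5], [6]]

Insert each entry of the permutation into P by Schensted row insertion, recording in Q the position of each new cell.

Insert 1: appended to row 1. P = [[1]], Q = [[1]].
Insert 6: appended to row 1. P = [[1, 6]], Q = [[1, 2]].
Insert 2: 2 bumps 6 from row 1; 6 starts row 2. P = [[1, 2], [6]], Q = [[1, 2], [3]].
Insert 7: appended to row 1. P = [[1, 2, 7], [6]], Q = [[1, 2, 4], [3]].
Insert 5: 5 bumps 7 from row 1; 7 appends to row 2. P = [[1, 2, 5], [6, 7]], Q = [[1, 2, 4], [3, 5]].
Insert 3: 3 bumps 5 from row 1; 5 bumps 6 from row 2; 6 starts row 3. P = [[1, 2, 3], [5, 7], [6]], Q = [[1, 2, 4], [3, 5], [6]].
Insert 4: appended to row 1. P = [[1, 2, 3, 4], [5, 7], [6]], Q = [[1, 2, 4, 7], [3, 5], [6]].

So P = [[1, 2, 3, 4], [5, 7], [6]], Q = [[1, 2, 4, 7], [3, 5], [6]].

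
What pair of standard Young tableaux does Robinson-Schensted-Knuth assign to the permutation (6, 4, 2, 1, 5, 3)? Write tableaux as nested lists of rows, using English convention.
P = [[1, 3], [2, 5], [4], [6]], Q = [[1, 5], [2, 6], [3], [4]]

Insert each entry of the permutation into P by Schensted row insertion, recording in Q the position of each new cell.

Insert 6: appended to row 1. P = [[6]].
Insert 4: 4 bumps 6 from row 1; 6 starts row 2. P = [[4], [6]].
Insert 2: 2 bumps 4 from row 1; 4 bumps 6 from row 2; 6 starts row 3. P = [[2], [4], [6]].
Insert 1: 1 bumps 2 from row 1; 2 bumps 4 from row 2; 4 bumps 6 from row 3; 6 starts row 4. P = [[1], [2], [4], [6]].
Insert 5: appended to row 1. P = [[1, 5], [2], [4], [6]].
Insert 3: 3 bumps 5 from row 1; 5 appends to row 2. P = [[1, 3], [2, 5], [4], [6]].

So P = [[1, 3], [2, 5], [4], [6]], Q = [[1, 5], [2, 6], [3], [4]].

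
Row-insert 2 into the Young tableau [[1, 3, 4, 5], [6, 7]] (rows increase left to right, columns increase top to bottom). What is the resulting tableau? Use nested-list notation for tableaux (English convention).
[[1, 2, 4, 5], [3, 7], [6]]

In row 1, 2 replaces 3 (the leftmost entry greater than 2); 3 is bumped to row 2. In row 2, 3 replaces 6 (the leftmost entry greater than 3); 6 is bumped to row 3. 6 starts a new row 3. The new tableau is [[1, 2, 4, 5], [3, 7], [6]].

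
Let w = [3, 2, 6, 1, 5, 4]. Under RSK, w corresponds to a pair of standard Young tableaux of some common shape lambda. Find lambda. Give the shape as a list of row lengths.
Row-insert each entry into an empty tableau.

After inserting 3: P = [[3]].
After inserting 2: P = [[2], [3]].
After inserting 6: P = [[2, 6], [3]].
After inserting 1: P = [[1, 6], [2], [3]].
After inserting 5: P = [[1, 5], [2, 6], [3]].
After inserting 4: P = [[1, 4], [2, 5], [3, 6]].

The final insertion tableau P = [[1, 4], [2, 5], [3, 6]] has shape [2, 2, 2].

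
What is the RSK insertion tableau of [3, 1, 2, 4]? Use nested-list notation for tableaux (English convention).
Insert 3: appended to row 1. P = [[3]].
Insert 1: 1 bumps 3 from row 1; 3 starts row 2. P = [[1], [3]].
Insert 2: appended to row 1. P = [[1, 2], [3]].
Insert 4: appended to row 1. P = [[1, 2, 4], [3]].

So P = [[1, 2, 4], [3]].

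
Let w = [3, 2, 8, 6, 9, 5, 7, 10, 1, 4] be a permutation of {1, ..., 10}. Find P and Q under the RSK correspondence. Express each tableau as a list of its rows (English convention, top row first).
P = [[1, 4, 7, 10], [2, 5, 9], [3, 6], [8]], Q = [[1, 3, 5, 8], [2, 4, 7], [6, 10], [9]]

Insert each entry of the permutation into P by Schensted row insertion, recording in Q the position of each new cell.

Insert 3: appended to row 1. P = [[3]].
Insert 2: 2 bumps 3 from row 1; 3 starts row 2. P = [[2], [3]].
Insert 8: appended to row 1. P = [[2, 8], [3]].
Insert 6: 6 bumps 8 from row 1; 8 appends to row 2. P = [[2, 6], [3, 8]].
Insert 9: appended to row 1. P = [[2, 6, 9], [3, 8]].
Insert 5: 5 bumps 6 from row 1; 6 bumps 8 from row 2; 8 starts row 3. P = [[2, 5, 9], [3, 6], [8]].
Insert 7: 7 bumps 9 from row 1; 9 appends to row 2. P = [[2, 5, 7], [3, 6, 9], [8]].
Insert 10: appended to row 1. P = [[2, 5, 7, 10], [3, 6, 9], [8]].
Insert 1: 1 bumps 2 from row 1; 2 bumps 3 from row 2; 3 bumps 8 from row 3; 8 starts row 4. P = [[1, 5, 7, 10], [2, 6, 9], [3], [8]].
Insert 4: 4 bumps 5 from row 1; 5 bumps 6 from row 2; 6 appends to row 3. P = [[1, 4, 7, 10], [2, 5, 9], [3, 6], [8]].

So P = [[1, 4, 7, 10], [2, 5, 9], [3, 6], [8]], Q = [[1, 3, 5, 8], [2, 4, 7], [6, 10], [9]].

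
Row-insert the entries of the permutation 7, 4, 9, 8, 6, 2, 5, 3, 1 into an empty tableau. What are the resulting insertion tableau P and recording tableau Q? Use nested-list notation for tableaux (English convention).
Insert each entry of the permutation into P by Schensted row insertion, recording in Q the position of each new cell.

Insert 7: appended to row 1. P = [[7]], Q = [[1]].
Insert 4: 4 bumps 7 from row 1; 7 starts row 2. P = [[4], [7]], Q = [[1], [2]].
Insert 9: appended to row 1. P = [[4, 9], [7]], Q = [[1, 3], [2]].
Insert 8: 8 bumps 9 from row 1; 9 appends to row 2. P = [[4, 8], [7, 9]], Q = [[1, 3], [2, 4]].
Insert 6: 6 bumps 8 from row 1; 8 bumps 9 from row 2; 9 starts row 3. P = [[4, 6], [7, 8], [9]], Q = [[1, 3], [2, 4], [5]].
Insert 2: 2 bumps 4 from row 1; 4 bumps 7 from row 2; 7 bumps 9 from row 3; 9 starts row 4. P = [[2, 6], [4, 8], [7], [9]], Q = [[1, 3], [2, 4], [5], [6]].
Insert 5: 5 bumps 6 from row 1; 6 bumps 8 from row 2; 8 appends to row 3. P = [[2, 5], [4, 6], [7, 8], [9]], Q = [[1, 3], [2, 4], [5, 7], [6]].
Insert 3: 3 bumps 5 from row 1; 5 bumps 6 from row 2; 6 bumps 7 from row 3; 7 bumps 9 from row 4; 9 starts row 5. P = [[2, 3], [4, 5], [6, 8], [7], [9]], Q = [[1, 3], [2, 4], [5, 7], [6], [8]].
Insert 1: 1 bumps 2 from row 1; 2 bumps 4 from row 2; 4 bumps 6 from row 3; 6 bumps 7 from row 4; 7 bumps 9 from row 5; 9 starts row 6. P = [[1, 3], [2, 5], [4, 8], [6], [7], [9]], Q = [[1, 3], [2, 4], [5, 7], [6], [8], [9]].

So P = [[1, 3], [2, 5], [4, 8], [6], [7], [9]], Q = [[1, 3], [2, 4], [5, 7], [6], [8], [9]].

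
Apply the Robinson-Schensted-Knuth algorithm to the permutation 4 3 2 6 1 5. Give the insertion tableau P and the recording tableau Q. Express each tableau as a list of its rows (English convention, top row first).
P = [[1, 5], [2, 6], [3], [4]], Q = [[1, 4], [2, 6], [3], [5]]

Insert each entry of the permutation into P by Schensted row insertion, recording in Q the position of each new cell.

Insert 4: appended to row 1. P = [[4]], Q = [[1]].
Insert 3: 3 bumps 4 from row 1; 4 starts row 2. P = [[3], [4]], Q = [[1], [2]].
Insert 2: 2 bumps 3 from row 1; 3 bumps 4 from row 2; 4 starts row 3. P = [[2], [3], [4]], Q = [[1], [2], [3]].
Insert 6: appended to row 1. P = [[2, 6], [3], [4]], Q = [[1, 4], [2], [3]].
Insert 1: 1 bumps 2 from row 1; 2 bumps 3 from row 2; 3 bumps 4 from row 3; 4 starts row 4. P = [[1, 6], [2], [3], [4]], Q = [[1, 4], [2], [3], [5]].
Insert 5: 5 bumps 6 from row 1; 6 appends to row 2. P = [[1, 5], [2, 6], [3], [4]], Q = [[1, 4], [2, 6], [3], [5]].

So P = [[1, 5], [2, 6], [3], [4]], Q = [[1, 4], [2, 6], [3], [5]].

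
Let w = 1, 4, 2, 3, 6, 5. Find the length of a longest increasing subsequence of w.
4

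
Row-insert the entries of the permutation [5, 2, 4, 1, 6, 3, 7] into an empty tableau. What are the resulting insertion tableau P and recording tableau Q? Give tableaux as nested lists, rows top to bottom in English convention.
Insert each entry of the permutation into P by Schensted row insertion, recording in Q the position of each new cell.

Insert 5: appended to row 1. P = [[5]], Q = [[1]].
Insert 2: 2 bumps 5 from row 1; 5 starts row 2. P = [[2], [5]], Q = [[1], [2]].
Insert 4: appended to row 1. P = [[2, 4], [5]], Q = [[1, 3], [2]].
Insert 1: 1 bumps 2 from row 1; 2 bumps 5 from row 2; 5 starts row 3. P = [[1, 4], [2], [5]], Q = [[1, 3], [2], [4]].
Insert 6: appended to row 1. P = [[1, 4, 6], [2], [5]], Q = [[1, 3, 5], [2], [4]].
Insert 3: 3 bumps 4 from row 1; 4 appends to row 2. P = [[1, 3, 6], [2, 4], [5]], Q = [[1, 3, 5], [2, 6], [4]].
Insert 7: appended to row 1. P = [[1, 3, 6, 7], [2, 4], [5]], Q = [[1, 3, 5, 7], [2, 6], [4]].

So P = [[1, 3, 6, 7], [2, 4], [5]], Q = [[1, 3, 5, 7], [2, 6], [4]].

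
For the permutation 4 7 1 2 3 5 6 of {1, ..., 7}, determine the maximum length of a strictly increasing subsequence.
5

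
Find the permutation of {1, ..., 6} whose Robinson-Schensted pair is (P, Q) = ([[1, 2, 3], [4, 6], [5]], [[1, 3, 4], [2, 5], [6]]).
5 1 2 6 4 3

Reverse the RSK construction: for i from n down to 1, find the cell of Q containing i, remove the entry at that cell from P, and reverse-bump it up through P; the value ejected from row 1 is w(i).

Step i=6: Q has 6 at row 3, column 1; remove 5 from row 3 of P and reverse-bump: 5 enters row 2 and ejects 4; 4 enters row 1 and ejects 3. So w(6) = 3. P is now [[1, 2, 4], [5, 6]].
Step i=5: Q has 5 at row 2, column 2; remove 6 from row 2 of P and reverse-bump: 6 enters row 1 and ejects 4. So w(5) = 4. P is now [[1, 2, 6], [5]].
Step i=4: Q has 4 at row 1, column 3; remove that cell from P, ejecting 6. So w(4) = 6. P is now [[1, 2], [5]].
Step i=3: Q has 3 at row 1, column 2; remove that cell from P, ejecting 2. So w(3) = 2. P is now [[1], [5]].
Step i=2: Q has 2 at row 2, column 1; remove 5 from row 2 of P and reverse-bump: 5 enters row 1 and ejects 1. So w(2) = 1. P is now [[5]].
Step i=1: Q has 1 at row 1, column 1; remove that cell from P, ejecting 5. So w(1) = 5. P is now [].

So w = 5 1 2 6 4 3.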